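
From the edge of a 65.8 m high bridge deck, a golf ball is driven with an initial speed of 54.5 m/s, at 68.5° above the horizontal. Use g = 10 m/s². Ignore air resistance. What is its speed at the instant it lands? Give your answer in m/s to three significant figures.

vₓ = 54.50 cos 68.5° = 19.97 m/s; v_y0 = 54.50 sin 68.5° = 50.71 m/s.
With up positive and y = 0 at the ground: y(t) = 65.8 + (50.71) t − 5.000 t². Setting y = 0 and taking the positive root: t = [50.71 + √(50.71² + 2·10.0·65.8)] / 10.0 = (50.71 + 62.35) / 10.0 = 11.31 s.
Vertical velocity at impact: v_y = v_y0 − g t = 50.71 − 10.0 × 11.31 = −62.35 m/s.
Speed: |v| = √(vₓ² + v_y²) = √(19.97² + 62.35²) = 65.47 m/s.

65.5 m/s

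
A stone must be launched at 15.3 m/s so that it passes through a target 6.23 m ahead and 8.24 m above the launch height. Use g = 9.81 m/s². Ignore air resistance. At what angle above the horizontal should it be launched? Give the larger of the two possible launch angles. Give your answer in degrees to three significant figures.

80.1°

Trajectory: y = x tanθ − g x² (1 + tan²θ)/(2v₀²). With x = 6.23, y = 8.24, v₀ = 15.3, g = 9.81:
0.8133 tan²θ − 6.23 tanθ + (9.053) = 0.
tanθ = [6.23 ± √(6.23² − 4 × 0.8133 × (9.053))] / (2 × 0.8133) = (6.23 ± 3.060) / 1.627, giving tanθ = 1.949 or 5.711.
θ = 62.84° or 80.07°; the larger is 80.07°.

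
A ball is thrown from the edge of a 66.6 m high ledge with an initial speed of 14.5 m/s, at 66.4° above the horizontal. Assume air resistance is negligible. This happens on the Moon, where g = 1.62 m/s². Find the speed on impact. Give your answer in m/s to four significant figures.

20.64 m/s

Horizontal component vₓ = 14.50 cos 66.4° = 5.805 m/s; vertical v_y0 = 14.50 sin 66.4° = 13.29 m/s.
With up positive and y = 0 at the ground: y(t) = 66.6 + (13.29) t − 0.8100 t². Setting y = 0 and taking the positive root: t = [13.29 + √(13.29² + 2·1.62·66.6)] / 1.62 = (13.29 + 19.81) / 1.62 = 20.43 s.
Vertical velocity at impact: v_y = v_y0 − g t = 13.29 − 1.62 × 20.43 = −19.81 m/s.
Speed: |v| = √(vₓ² + v_y²) = √(5.805² + 19.81²) = 20.64 m/s.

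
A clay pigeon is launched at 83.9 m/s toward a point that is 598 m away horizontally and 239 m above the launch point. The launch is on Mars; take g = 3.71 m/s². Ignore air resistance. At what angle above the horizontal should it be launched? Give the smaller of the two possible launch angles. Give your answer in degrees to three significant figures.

31.7°

Trajectory: y = x tanθ − g x² (1 + tan²θ)/(2v₀²). With x = 598, y = 239, v₀ = 83.9, g = 3.71:
94.24 tan²θ − 598 tanθ + (333.2) = 0.
tanθ = [598 ± √(598² − 4 × 94.24 × (333.2))] / (2 × 94.24) = (598 ± 481.7) / 188.5, giving tanθ = 0.6173 or 5.728.
θ = 31.69° or 80.10°; the smaller is 31.69°.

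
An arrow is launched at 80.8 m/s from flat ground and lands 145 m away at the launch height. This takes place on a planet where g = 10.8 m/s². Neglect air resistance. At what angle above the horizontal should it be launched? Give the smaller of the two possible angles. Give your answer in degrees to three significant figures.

6.94°

From R = (v₀²/g) sin 2θ: sin 2θ = 10.8 × 145 / 6528.6 = 0.2399.
2θ = 13.88° or 180° − 13.88° = 166.1°, so θ = 6.939° or 83.06°.
The smaller angle is 6.939°.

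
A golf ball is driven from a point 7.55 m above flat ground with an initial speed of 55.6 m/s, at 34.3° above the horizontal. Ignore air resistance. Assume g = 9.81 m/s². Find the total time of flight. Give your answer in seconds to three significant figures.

6.62 s

Horizontal component vₓ = 55.60 cos 34.3° = 45.93 m/s; vertical v_y0 = 55.60 sin 34.3° = 31.33 m/s.
The projectile lands when y = 7.55 + (31.33) t − ½·9.81·t² = 0. Positive root: t = (31.33 + √(31.33² + 2·9.81·7.55)) / 9.81 = (31.33 + 33.61) / 9.81 = 6.620 s.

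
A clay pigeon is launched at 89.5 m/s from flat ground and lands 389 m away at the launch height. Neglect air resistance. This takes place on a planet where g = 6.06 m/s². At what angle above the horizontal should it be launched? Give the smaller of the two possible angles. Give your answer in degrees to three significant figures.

8.56°

From R = (v₀²/g) sin 2θ: sin 2θ = 6.06 × 389 / 8010.2 = 0.2943.
2θ = 17.11° or 180° − 17.11° = 162.9°, so θ = 8.557° or 81.44°.
The smaller angle is 8.557°.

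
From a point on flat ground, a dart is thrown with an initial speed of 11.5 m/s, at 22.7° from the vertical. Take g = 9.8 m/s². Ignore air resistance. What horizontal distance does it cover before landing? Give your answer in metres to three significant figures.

vₓ = 11.50 sin 22.7° = 4.438 m/s; v_y0 = 11.50 cos 22.7° = 10.61 m/s.
Time aloft: T = 2 v_y0 / g = 2 × 10.61 / 9.80 = 2.165 s.
Horizontal distance R = vₓ T = 4.438 × 2.165 = 9.609 m.

9.61 m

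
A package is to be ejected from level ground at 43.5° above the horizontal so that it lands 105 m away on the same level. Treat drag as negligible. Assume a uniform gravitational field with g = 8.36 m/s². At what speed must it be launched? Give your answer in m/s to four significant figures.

29.65 m/s

Level-ground range: R = v₀² sin(2θ)/g, so v₀ = √(gR / sin 2θ).
v₀ = √(8.36 × 105 / sin 87.00°) = √(877.8 / 0.9986) = √879.00 = 29.65 m/s.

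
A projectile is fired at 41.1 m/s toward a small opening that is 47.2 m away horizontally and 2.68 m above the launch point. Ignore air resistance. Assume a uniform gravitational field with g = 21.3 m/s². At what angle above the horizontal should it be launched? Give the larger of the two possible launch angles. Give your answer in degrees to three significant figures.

Trajectory: y = x tanθ − g x² (1 + tan²θ)/(2v₀²). With x = 47.2, y = 2.68, v₀ = 41.1, g = 21.3:
14.05 tan²θ − 47.2 tanθ + (16.73) = 0.
tanθ = [47.2 ± √(47.2² − 4 × 14.05 × (16.73))] / (2 × 14.05) = (47.2 ± 35.89) / 28.09, giving tanθ = 0.4026 or 2.958.
θ = 21.93° or 71.32°; the larger is 71.32°.

71.3°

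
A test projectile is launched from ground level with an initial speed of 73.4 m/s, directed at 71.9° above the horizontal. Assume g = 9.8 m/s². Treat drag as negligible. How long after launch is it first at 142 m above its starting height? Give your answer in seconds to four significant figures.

2.461 s

Resolve: vₓ = 73.40 cos 71.9° = 22.80 m/s and v_y0 = 73.40 sin 71.9° = 69.77 m/s.
Height y(t) = 69.77 t − 4.900 t² = 142 gives 4.900 t² − 69.77 t + 142 = 0.
Quadratic formula: t = (69.77 ± √2084.4) / 9.80 = (69.77 ± 45.65) / 9.80 → t = 2.461 s or 11.78 s.
The first (ascending) time is 2.461 s.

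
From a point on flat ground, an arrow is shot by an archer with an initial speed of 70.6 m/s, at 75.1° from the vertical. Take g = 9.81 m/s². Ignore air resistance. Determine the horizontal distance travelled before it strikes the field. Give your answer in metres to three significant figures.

253 m

Components: vₓ = 70.60 sin 75.1° = 68.23 m/s, v_y0 = 70.60 cos 75.1° = 18.15 m/s.
Flight time T = 2 v_y0 / g = 3.701 s.
Range: R = vₓ T = 68.23 × 3.701 = 252.5 m.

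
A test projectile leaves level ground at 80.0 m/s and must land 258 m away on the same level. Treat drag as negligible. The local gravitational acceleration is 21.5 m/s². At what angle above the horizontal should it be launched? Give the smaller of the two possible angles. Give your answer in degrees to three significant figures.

30.0°

Level-ground range R = v₀² sin(2θ)/g ⇒ sin(2θ) = gR/v₀² = 21.5 × 258 / 80.0² = 0.8667.
2θ = 60.08° or 180° − 60.08° = 119.9°, so θ = 30.04° or 59.96°.
The smaller angle is 30.04°.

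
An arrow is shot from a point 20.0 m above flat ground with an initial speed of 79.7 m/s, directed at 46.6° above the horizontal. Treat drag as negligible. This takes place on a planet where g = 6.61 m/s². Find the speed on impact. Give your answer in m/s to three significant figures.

81.3 m/s

Components: vₓ = 79.70 cos 46.6° = 54.76 m/s, v_y0 = 79.70 sin 46.6° = 57.91 m/s.
The projectile lands when y = 20.0 + (57.91) t − ½·6.61·t² = 0. Positive root: t = (57.91 + √(57.91² + 2·6.61·20.0)) / 6.61 = (57.91 + 60.15) / 6.61 = 17.86 s.
Vertical velocity at impact: v_y = v_y0 − g t = 57.91 − 6.61 × 17.86 = −60.15 m/s.
Speed: |v| = √(vₓ² + v_y²) = √(54.76² + 60.15²) = 81.34 m/s.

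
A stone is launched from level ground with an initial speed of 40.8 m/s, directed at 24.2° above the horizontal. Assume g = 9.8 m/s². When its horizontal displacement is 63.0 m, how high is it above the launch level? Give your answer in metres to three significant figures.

14.3 m

Horizontal component vₓ = 40.80 cos 24.2° = 37.21 m/s; vertical v_y0 = 40.80 sin 24.2° = 16.72 m/s.
x = vₓ t ⇒ t = 63.0/37.21 = 1.693 s.
Height: y = v_y0 t − ½ g t² = 16.72 × 1.693 − 4.900 × 1.693² = 28.31 − 14.04 = 14.27 m.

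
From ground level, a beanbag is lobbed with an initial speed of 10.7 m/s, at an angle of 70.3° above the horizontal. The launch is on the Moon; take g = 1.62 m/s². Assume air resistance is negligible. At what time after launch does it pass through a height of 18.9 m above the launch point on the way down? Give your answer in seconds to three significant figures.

10.1 s

Resolve: vₓ = 10.70 cos 70.3° = 3.607 m/s and v_y0 = 10.70 sin 70.3° = 10.07 m/s.
Height y(t) = 10.07 t − 0.8100 t² = 18.9 gives 0.8100 t² − 10.07 t + 18.9 = 0.
Quadratic formula: t = (10.07 ± √40.244) / 1.62 = (10.07 ± 6.344) / 1.62 → t = 2.302 s or 10.13 s.
The descending-branch root is 10.13 s.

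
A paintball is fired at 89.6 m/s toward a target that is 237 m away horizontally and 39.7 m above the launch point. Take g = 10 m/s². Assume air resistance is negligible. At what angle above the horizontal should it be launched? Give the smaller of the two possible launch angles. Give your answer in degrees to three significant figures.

Trajectory: y = x tanθ − g x² (1 + tan²θ)/(2v₀²). With x = 237, y = 39.7, v₀ = 89.6, g = 10.0:
34.98 tan²θ − 237 tanθ + (74.68) = 0.
tanθ = [237 ± √(237² − 4 × 34.98 × (74.68))] / (2 × 34.98) = (237 ± 213.8) / 69.96, giving tanθ = 0.3313 or 6.443.
θ = 18.33° or 81.18°; the smaller is 18.33°.

18.3°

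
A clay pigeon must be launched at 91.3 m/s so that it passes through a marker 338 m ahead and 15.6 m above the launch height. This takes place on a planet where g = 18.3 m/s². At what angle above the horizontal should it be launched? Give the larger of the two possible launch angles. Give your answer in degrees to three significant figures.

65.4°

Trajectory: y = x tanθ − g x² (1 + tan²θ)/(2v₀²). With x = 338, y = 15.6, v₀ = 91.3, g = 18.3:
125.4 tan²θ − 338 tanθ + (141.0) = 0.
tanθ = [338 ± √(338² − 4 × 125.4 × (141.0))] / (2 × 125.4) = (338 ± 208.6) / 250.8, giving tanθ = 0.5159 or 2.179.
θ = 27.29° or 65.35°; the larger is 65.35°.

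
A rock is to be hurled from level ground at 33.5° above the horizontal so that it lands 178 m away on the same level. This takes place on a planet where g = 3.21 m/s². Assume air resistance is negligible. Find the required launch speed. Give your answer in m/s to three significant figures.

Level-ground range: R = v₀² sin(2θ)/g, so v₀ = √(gR / sin 2θ).
v₀ = √(3.21 × 178 / sin 67.00°) = √(571.4 / 0.9205) = √620.72 = 24.91 m/s.

24.9 m/s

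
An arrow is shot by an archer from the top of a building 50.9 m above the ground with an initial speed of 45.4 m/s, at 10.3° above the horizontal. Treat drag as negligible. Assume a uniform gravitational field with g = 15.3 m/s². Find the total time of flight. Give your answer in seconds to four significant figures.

Horizontal component vₓ = 45.40 cos 10.3° = 44.67 m/s; vertical v_y0 = 45.40 sin 10.3° = 8.118 m/s.
Vertical motion (up positive, ground at y = 0): 7.650 t² − (8.118) t − 50.9 = 0, so t = (8.118 + √(8.118² + 2·15.3·50.9)) / 15.3 = (8.118 + 40.29) / 15.3 = 3.164 s.

3.164 s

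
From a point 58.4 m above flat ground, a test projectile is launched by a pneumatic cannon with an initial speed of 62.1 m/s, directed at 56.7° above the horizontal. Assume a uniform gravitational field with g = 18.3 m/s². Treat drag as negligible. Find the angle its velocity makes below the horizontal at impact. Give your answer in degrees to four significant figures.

vₓ = 62.10 cos 56.7° = 34.09 m/s; v_y0 = 62.10 sin 56.7° = 51.90 m/s.
Vertical motion (up positive, ground at y = 0): 9.150 t² − (51.90) t − 58.4 = 0, so t = (51.90 + √(51.90² + 2·18.3·58.4)) / 18.3 = (51.90 + 69.51) / 18.3 = 6.635 s.
At impact: v_y = v_y0 − g t = −69.51 m/s; vₓ = 34.09 m/s.
Angle below horizontal: arctan(|v_y|/vₓ) = arctan(69.51/34.09) = 63.87°.

63.87°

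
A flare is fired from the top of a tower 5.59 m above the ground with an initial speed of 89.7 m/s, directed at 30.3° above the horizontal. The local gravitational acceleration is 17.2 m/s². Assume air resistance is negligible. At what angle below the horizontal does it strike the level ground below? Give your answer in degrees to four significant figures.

vₓ = 89.70 cos 30.3° = 77.45 m/s; v_y0 = 89.70 sin 30.3° = 45.26 m/s.
The projectile lands when y = 5.59 + (45.26) t − ½·17.2·t² = 0. Positive root: t = (45.26 + √(45.26² + 2·17.2·5.59)) / 17.2 = (45.26 + 47.33) / 17.2 = 5.383 s.
At impact: v_y = v_y0 − g t = −47.33 m/s; vₓ = 77.45 m/s.
Angle below horizontal: arctan(|v_y|/vₓ) = arctan(47.33/77.45) = 31.43°.

31.43°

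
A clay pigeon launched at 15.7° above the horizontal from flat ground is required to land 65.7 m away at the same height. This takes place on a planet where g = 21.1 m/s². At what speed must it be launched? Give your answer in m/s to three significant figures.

Level-ground range: R = v₀² sin(2θ)/g, so v₀ = √(gR / sin 2θ).
v₀ = √(21.1 × 65.7 / sin 31.40°) = √(1386 / 0.5210) = √2660.7 = 51.58 m/s.

51.6 m/s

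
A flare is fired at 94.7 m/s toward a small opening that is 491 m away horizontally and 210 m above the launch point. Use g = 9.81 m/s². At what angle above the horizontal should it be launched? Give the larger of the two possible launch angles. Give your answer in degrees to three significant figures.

70.3°

Trajectory: y = x tanθ − g x² (1 + tan²θ)/(2v₀²). With x = 491, y = 210, v₀ = 94.7, g = 9.81:
131.9 tan²θ − 491 tanθ + (341.9) = 0.
tanθ = [491 ± √(491² − 4 × 131.9 × (341.9))] / (2 × 131.9) = (491 ± 246.5) / 263.7, giving tanθ = 0.9270 or 2.797.
θ = 42.83° or 70.32°; the larger is 70.32°.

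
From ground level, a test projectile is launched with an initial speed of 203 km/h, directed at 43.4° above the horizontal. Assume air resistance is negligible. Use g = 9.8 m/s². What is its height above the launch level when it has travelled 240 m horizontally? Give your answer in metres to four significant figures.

58.82 m

Convert: 203 km/h = 203/3.6 = 56.39 m/s.
Components: vₓ = 56.39 cos 43.4° = 40.97 m/s, v_y0 = 56.39 sin 43.4° = 38.74 m/s.
x = vₓ t ⇒ t = 240/40.97 = 5.858 s.
Height: y = v_y0 t − ½ g t² = 38.74 × 5.858 − 4.900 × 5.858² = 227.0 − 168.1 = 58.82 m.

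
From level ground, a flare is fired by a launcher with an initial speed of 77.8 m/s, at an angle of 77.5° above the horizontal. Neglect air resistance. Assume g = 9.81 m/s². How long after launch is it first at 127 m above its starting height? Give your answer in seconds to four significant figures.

1.907 s

Components: vₓ = 77.80 cos 77.5° = 16.84 m/s, v_y0 = 77.80 sin 77.5° = 75.96 m/s.
Height y(t) = 75.96 t − 4.905 t² = 127 gives 4.905 t² − 75.96 t + 127 = 0.
Quadratic formula: t = (75.96 ± √3277.5) / 9.81 = (75.96 ± 57.25) / 9.81 → t = 1.907 s or 13.58 s.
The first (ascending) time is 1.907 s.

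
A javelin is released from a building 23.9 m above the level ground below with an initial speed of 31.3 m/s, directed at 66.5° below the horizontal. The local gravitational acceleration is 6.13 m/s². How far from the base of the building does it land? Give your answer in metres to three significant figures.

Horizontal component vₓ = 31.30 cos 66.5° = 12.48 m/s; vertical v_y0 = −28.70 m/s (downward).
The projectile lands when y = 23.9 + (−28.70) t − ½·6.13·t² = 0. Positive root: t = (−28.70 + √(28.70² + 2·6.13·23.9)) / 6.13 = (−28.70 + 33.42) / 6.13 = 0.7694 s.
Horizontal distance: R = vₓ t = 12.48 × 0.7694 = 9.603 m.

9.60 m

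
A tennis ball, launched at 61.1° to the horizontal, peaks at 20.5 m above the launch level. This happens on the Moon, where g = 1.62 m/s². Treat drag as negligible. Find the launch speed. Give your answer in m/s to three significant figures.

9.31 m/s

At the peak v_y = 0, so v_y0 = √(2gH) = √(2 × 1.62 × 20.5) = 8.150 m/s.
v_y0 = v₀ sin θ ⇒ v₀ = 8.150 / sin 61.1° = 9.309 m/s.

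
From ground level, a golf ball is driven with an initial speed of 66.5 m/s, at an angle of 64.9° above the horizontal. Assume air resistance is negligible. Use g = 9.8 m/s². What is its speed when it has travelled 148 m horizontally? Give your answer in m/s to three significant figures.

29.6 m/s

Resolve: vₓ = 66.50 cos 64.9° = 28.21 m/s and v_y0 = 66.50 sin 64.9° = 60.22 m/s.
x = vₓ t ⇒ t = 148/28.21 = 5.247 s.
Vertical velocity there: v_y = v_y0 − g t = 60.22 − 9.80 × 5.247 = 8.805 m/s.
Speed: √(vₓ² + v_y²) = √(28.21² + 8.805²) = 29.55 m/s.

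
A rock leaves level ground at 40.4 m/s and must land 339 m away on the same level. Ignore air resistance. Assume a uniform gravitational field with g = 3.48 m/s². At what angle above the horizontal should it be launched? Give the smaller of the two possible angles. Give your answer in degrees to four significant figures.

R = v₀² sin 2θ / g gives sin 2θ = gR/v₀² = 3.48·339/40.4² = 0.7228.
2θ = 46.29° or 180° − 46.29° = 133.7°, so θ = 23.14° or 66.86°.
The smaller angle is 23.14°.

23.14°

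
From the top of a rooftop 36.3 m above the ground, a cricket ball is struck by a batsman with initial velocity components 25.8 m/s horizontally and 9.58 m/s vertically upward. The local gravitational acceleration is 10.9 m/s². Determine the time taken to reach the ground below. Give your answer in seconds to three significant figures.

3.61 s

Vertical motion (up positive, ground at y = 0): 5.450 t² − (9.580) t − 36.3 = 0, so t = (9.580 + √(9.580² + 2·10.9·36.3)) / 10.9 = (9.580 + 29.72) / 10.9 = 3.605 s.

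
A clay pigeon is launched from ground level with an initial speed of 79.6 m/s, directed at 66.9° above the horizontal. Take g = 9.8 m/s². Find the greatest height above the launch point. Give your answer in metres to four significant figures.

273.5 m

vₓ = 79.60 cos 66.9° = 31.23 m/s; v_y0 = 79.60 sin 66.9° = 73.22 m/s.
At the apex v_y = 0, so H = v_y0²/(2g) = 73.22²/19.60 = 273.5 m.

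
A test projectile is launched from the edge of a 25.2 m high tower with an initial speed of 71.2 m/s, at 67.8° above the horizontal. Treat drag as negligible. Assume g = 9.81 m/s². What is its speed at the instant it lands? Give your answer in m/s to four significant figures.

Resolve: vₓ = 71.20 cos 67.8° = 26.90 m/s and v_y0 = 71.20 sin 67.8° = 65.92 m/s.
The projectile lands when y = 25.2 + (65.92) t − ½·9.81·t² = 0. Positive root: t = (65.92 + √(65.92² + 2·9.81·25.2)) / 9.81 = (65.92 + 69.57) / 9.81 = 13.81 s.
Vertical velocity at impact: v_y = v_y0 − g t = 65.92 − 9.81 × 13.81 = −69.57 m/s.
Speed: |v| = √(vₓ² + v_y²) = √(26.90² + 69.57²) = 74.59 m/s.

74.59 m/s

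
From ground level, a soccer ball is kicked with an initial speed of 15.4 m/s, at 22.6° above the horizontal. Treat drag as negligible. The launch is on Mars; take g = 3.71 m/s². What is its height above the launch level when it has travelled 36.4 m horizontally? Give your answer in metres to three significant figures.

Resolve: vₓ = 15.40 cos 22.6° = 14.22 m/s and v_y0 = 15.40 sin 22.6° = 5.918 m/s.
x = vₓ t ⇒ t = 36.4/14.22 = 2.560 s.
Height: y = v_y0 t − ½ g t² = 5.918 × 2.560 − 1.855 × 2.560² = 15.15 − 12.16 = 2.993 m.

2.99 m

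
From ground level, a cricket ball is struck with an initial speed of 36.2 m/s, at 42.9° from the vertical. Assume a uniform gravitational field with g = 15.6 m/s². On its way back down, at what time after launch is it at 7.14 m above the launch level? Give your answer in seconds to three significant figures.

3.10 s

Horizontal component vₓ = 36.20 sin 42.9° = 24.64 m/s; vertical v_y0 = 36.20 cos 42.9° = 26.52 m/s.
Height y(t) = 26.52 t − 7.800 t² = 7.14 gives 7.800 t² − 26.52 t + 7.14 = 0.
Quadratic formula: t = (26.52 ± √480.44) / 15.6 = (26.52 ± 21.92) / 15.6 → t = 0.2948 s or 3.105 s.
The descending-branch root is 3.105 s.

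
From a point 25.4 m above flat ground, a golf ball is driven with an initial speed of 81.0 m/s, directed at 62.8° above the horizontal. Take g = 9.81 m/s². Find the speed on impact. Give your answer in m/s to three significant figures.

84.0 m/s

Horizontal component vₓ = 81.00 cos 62.8° = 37.02 m/s; vertical v_y0 = 81.00 sin 62.8° = 72.04 m/s.
The projectile lands when y = 25.4 + (72.04) t − ½·9.81·t² = 0. Positive root: t = (72.04 + √(72.04² + 2·9.81·25.4)) / 9.81 = (72.04 + 75.42) / 9.81 = 15.03 s.
Vertical velocity at impact: v_y = v_y0 − g t = 72.04 − 9.81 × 15.03 = −75.42 m/s.
Speed: |v| = √(vₓ² + v_y²) = √(37.02² + 75.42²) = 84.02 m/s.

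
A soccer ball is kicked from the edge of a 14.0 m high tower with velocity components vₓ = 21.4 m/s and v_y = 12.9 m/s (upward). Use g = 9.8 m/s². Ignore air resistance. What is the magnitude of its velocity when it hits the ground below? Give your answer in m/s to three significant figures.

30.0 m/s

With up positive and y = 0 at the ground: y(t) = 14.0 + (12.90) t − 4.900 t². Setting y = 0 and taking the positive root: t = [12.90 + √(12.90² + 2·9.80·14.0)] / 9.80 = (12.90 + 21.00) / 9.80 = 3.459 s.
Vertical velocity at impact: v_y = v_y0 − g t = 12.90 − 9.80 × 3.459 = −21.00 m/s.
Speed: |v| = √(vₓ² + v_y²) = √(21.40² + 21.00²) = 29.98 m/s.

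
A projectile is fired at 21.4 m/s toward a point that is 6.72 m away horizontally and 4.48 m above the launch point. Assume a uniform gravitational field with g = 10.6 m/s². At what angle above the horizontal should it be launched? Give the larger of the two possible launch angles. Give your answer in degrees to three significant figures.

Trajectory: y = x tanθ − g x² (1 + tan²θ)/(2v₀²). With x = 6.72, y = 4.48, v₀ = 21.4, g = 10.6:
0.5226 tan²θ − 6.72 tanθ + (5.003) = 0.
tanθ = [6.72 ± √(6.72² − 4 × 0.5226 × (5.003))] / (2 × 0.5226) = (6.72 ± 5.891) / 1.045, giving tanθ = 0.7934 or 12.06.
θ = 38.43° or 85.26°; the larger is 85.26°.

85.3°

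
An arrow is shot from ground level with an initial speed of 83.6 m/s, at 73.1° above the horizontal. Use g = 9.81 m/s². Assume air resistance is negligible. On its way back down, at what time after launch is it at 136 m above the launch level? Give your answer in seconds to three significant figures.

Horizontal component vₓ = 83.60 cos 73.1° = 24.30 m/s; vertical v_y0 = 83.60 sin 73.1° = 79.99 m/s.
Height y(t) = 79.99 t − 4.905 t² = 136 gives 4.905 t² − 79.99 t + 136 = 0.
t = [79.99 ± √(79.99² − 2·9.81·136)] / 9.81 = (79.99 ± 61.07) / 9.81, so t = 1.928 s or t = 14.38 s.
The descending-branch root is 14.38 s.

14.4 s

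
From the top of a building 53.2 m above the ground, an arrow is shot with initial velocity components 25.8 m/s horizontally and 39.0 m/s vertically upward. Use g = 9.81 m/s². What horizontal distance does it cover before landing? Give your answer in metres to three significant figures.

236 m

The projectile lands when y = 53.2 + (39.00) t − ½·9.81·t² = 0. Positive root: t = (39.00 + √(39.00² + 2·9.81·53.2)) / 9.81 = (39.00 + 50.64) / 9.81 = 9.138 s.
Horizontal distance: R = vₓ t = 25.80 × 9.138 = 235.8 m.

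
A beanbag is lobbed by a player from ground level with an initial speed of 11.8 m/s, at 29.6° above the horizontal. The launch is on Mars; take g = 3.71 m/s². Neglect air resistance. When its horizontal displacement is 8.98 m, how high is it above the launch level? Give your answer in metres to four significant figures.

Resolve: vₓ = 11.80 cos 29.6° = 10.26 m/s and v_y0 = 11.80 sin 29.6° = 5.829 m/s.
At x = 8.98 m, t = x/vₓ = 8.98/10.26 = 0.8752 s.
Height: y = v_y0 t − ½ g t² = 5.829 × 0.8752 − 1.855 × 0.8752² = 5.101 − 1.421 = 3.680 m.

3.680 m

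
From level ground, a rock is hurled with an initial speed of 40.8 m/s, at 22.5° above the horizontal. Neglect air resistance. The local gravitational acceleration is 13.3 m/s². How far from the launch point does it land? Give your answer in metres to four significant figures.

88.50 m

Components: vₓ = 40.80 cos 22.5° = 37.69 m/s, v_y0 = 40.80 sin 22.5° = 15.61 m/s.
Flight time T = 2 v_y0 / g = 2.348 s.
Horizontal distance R = vₓ T = 37.69 × 2.348 = 88.50 m.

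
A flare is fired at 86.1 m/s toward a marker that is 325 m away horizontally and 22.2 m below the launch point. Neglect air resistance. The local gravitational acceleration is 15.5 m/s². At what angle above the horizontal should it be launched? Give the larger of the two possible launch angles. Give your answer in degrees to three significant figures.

69.3°

Trajectory: y = x tanθ − g x² (1 + tan²θ)/(2v₀²). With x = 325, y = −22.2, v₀ = 86.1, g = 15.5:
110.4 tan²θ − 325 tanθ + (88.22) = 0.
tanθ = [325 ± √(325² − 4 × 110.4 × (88.22))] / (2 × 110.4) = (325 ± 258.2) / 220.8, giving tanθ = 0.3026 or 2.641.
θ = 16.83° or 69.26°; the larger is 69.26°.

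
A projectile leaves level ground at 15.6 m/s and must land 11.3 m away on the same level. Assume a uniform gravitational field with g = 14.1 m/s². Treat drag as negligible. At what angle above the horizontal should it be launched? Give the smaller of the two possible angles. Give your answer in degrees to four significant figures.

R = v₀² sin 2θ / g gives sin 2θ = gR/v₀² = 14.1·11.3/15.6² = 0.6547.
2θ = 40.90° or 180° − 40.90° = 139.1°, so θ = 20.45° or 69.55°.
The smaller angle is 20.45°.

20.45°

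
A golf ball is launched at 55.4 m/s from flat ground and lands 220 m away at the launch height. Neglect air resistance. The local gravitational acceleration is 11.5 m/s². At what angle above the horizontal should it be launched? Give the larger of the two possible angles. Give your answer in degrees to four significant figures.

62.24°

R = v₀² sin 2θ / g gives sin 2θ = gR/v₀² = 11.5·220/55.4² = 0.8243.
2θ = 55.52° or 180° − 55.52° = 124.5°, so θ = 27.76° or 62.24°.
The larger angle is 62.24°.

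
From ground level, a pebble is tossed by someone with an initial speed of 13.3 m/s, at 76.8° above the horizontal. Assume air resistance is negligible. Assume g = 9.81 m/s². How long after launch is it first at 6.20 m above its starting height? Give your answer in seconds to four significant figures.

0.6284 s

Components: vₓ = 13.30 cos 76.8° = 3.037 m/s, v_y0 = 13.30 sin 76.8° = 12.95 m/s.
Require v_y0 t − ½ g t² = 6.20, i.e. 4.905 t² − 12.95 t + 6.20 = 0.
Quadratic formula: t = (12.95 ± √46.022) / 9.81 = (12.95 ± 6.784) / 9.81 → t = 0.6284 s or 2.011 s.
The first (ascending) time is 0.6284 s.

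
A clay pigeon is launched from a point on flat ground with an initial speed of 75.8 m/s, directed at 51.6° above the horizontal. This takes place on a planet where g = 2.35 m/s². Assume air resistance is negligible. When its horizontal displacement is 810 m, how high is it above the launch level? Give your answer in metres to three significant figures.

674 m

Components: vₓ = 75.80 cos 51.6° = 47.08 m/s, v_y0 = 75.80 sin 51.6° = 59.40 m/s.
At x = 810 m, t = x/vₓ = 810/47.08 = 17.20 s.
Height: y = v_y0 t − ½ g t² = 59.40 × 17.20 − 1.175 × 17.20² = 1022 − 347.8 = 674.2 m.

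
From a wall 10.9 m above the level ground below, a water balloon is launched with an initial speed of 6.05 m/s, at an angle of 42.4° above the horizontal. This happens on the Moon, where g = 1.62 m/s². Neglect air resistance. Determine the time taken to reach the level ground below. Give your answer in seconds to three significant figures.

Horizontal component vₓ = 6.050 cos 42.4° = 4.468 m/s; vertical v_y0 = 6.050 sin 42.4° = 4.080 m/s.
The projectile lands when y = 10.9 + (4.080) t − ½·1.62·t² = 0. Positive root: t = (4.080 + √(4.080² + 2·1.62·10.9)) / 1.62 = (4.080 + 7.208) / 1.62 = 6.968 s.

6.97 s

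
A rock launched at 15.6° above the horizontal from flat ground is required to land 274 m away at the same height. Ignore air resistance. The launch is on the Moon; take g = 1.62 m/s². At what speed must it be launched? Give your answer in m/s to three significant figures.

Level-ground range: R = v₀² sin(2θ)/g, so v₀ = √(gR / sin 2θ).
v₀ = √(1.62 × 274 / sin 31.20°) = √(443.9 / 0.5180) = √856.87 = 29.27 m/s.

29.3 m/s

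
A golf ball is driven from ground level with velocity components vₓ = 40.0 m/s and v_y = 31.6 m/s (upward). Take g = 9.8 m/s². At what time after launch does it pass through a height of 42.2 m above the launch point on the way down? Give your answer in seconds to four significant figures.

Height y(t) = 31.60 t − 4.900 t² = 42.2 gives 4.900 t² − 31.60 t + 42.2 = 0.
t = [31.60 ± √(31.60² − 2·9.80·42.2)] / 9.80 = (31.60 ± 13.09) / 9.80, so t = 1.888 s or t = 4.561 s.
The descending-branch root is 4.561 s.

4.561 s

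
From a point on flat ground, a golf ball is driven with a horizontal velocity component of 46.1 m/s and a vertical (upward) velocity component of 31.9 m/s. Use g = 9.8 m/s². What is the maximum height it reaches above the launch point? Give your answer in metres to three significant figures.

At the apex v_y = 0, so H = v_y0²/(2g) = 31.90²/19.60 = 51.92 m.

51.9 m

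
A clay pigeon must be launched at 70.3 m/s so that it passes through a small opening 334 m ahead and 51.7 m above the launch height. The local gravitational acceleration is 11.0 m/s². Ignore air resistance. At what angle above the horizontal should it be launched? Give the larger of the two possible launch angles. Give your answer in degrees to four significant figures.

63.11°

Trajectory: y = x tanθ − g x² (1 + tan²θ)/(2v₀²). With x = 334, y = 51.7, v₀ = 70.3, g = 11.0:
124.1 tan²θ − 334 tanθ + (175.8) = 0.
tanθ = [334 ± √(334² − 4 × 124.1 × (175.8))] / (2 × 124.1) = (334 ± 155.7) / 248.3, giving tanθ = 0.7183 or 1.972.
θ = 35.69° or 63.11°; the larger is 63.11°.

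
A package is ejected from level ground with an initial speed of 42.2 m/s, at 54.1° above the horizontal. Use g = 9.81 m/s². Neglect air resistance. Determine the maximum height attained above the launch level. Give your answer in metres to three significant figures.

Horizontal component vₓ = 42.20 cos 54.1° = 24.74 m/s; vertical v_y0 = 42.20 sin 54.1° = 34.18 m/s.
Maximum height: H = v_y0² / (2g) = 34.18² / (2 × 9.81) = 59.56 m.

59.6 m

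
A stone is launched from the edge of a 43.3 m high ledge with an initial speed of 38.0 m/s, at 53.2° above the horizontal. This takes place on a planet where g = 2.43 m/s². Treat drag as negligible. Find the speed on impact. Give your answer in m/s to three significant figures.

40.7 m/s

Components: vₓ = 38.00 cos 53.2° = 22.76 m/s, v_y0 = 38.00 sin 53.2° = 30.43 m/s.
With up positive and y = 0 at the ground: y(t) = 43.3 + (30.43) t − 1.215 t². Setting y = 0 and taking the positive root: t = [30.43 + √(30.43² + 2·2.43·43.3)] / 2.43 = (30.43 + 33.71) / 2.43 = 26.39 s.
Vertical velocity at impact: v_y = v_y0 − g t = 30.43 − 2.43 × 26.39 = −33.71 m/s.
Speed: |v| = √(vₓ² + v_y²) = √(22.76² + 33.71²) = 40.67 m/s.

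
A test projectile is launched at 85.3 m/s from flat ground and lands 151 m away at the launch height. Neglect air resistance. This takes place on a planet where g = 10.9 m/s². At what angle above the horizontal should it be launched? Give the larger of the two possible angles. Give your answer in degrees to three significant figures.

R = v₀² sin 2θ / g gives sin 2θ = gR/v₀² = 10.9·151/85.3² = 0.2262.
2θ = 13.07° or 180° − 13.07° = 166.9°, so θ = 6.537° or 83.46°.
The larger angle is 83.46°.

83.5°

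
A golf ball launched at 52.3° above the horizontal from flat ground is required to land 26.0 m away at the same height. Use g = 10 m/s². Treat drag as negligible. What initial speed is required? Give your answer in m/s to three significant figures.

16.4 m/s

Level-ground range: R = v₀² sin(2θ)/g, so v₀ = √(gR / sin 2θ).
v₀ = √(10.0 × 26.0 / sin 104.6°) = √(260.0 / 0.9677) = √268.68 = 16.39 m/s.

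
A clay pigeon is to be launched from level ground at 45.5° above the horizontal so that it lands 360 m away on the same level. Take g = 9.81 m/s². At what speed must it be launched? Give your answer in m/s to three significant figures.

59.4 m/s

Level-ground range: R = v₀² sin(2θ)/g, so v₀ = √(gR / sin 2θ).
v₀ = √(9.81 × 360 / sin 91.00°) = √(3532 / 0.9998) = √3532.1 = 59.43 m/s.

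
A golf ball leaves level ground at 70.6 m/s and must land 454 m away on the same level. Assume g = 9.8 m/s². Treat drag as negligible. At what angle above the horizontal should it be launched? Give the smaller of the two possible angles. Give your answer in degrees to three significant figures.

31.6°

From R = (v₀²/g) sin 2θ: sin 2θ = 9.80 × 454 / 4984.4 = 0.8926.
2θ = 63.21° or 180° − 63.21° = 116.8°, so θ = 31.60° or 58.40°.
The smaller angle is 31.60°.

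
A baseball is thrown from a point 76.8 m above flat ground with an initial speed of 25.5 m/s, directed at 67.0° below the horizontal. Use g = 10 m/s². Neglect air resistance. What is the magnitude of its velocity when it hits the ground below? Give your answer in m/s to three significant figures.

46.8 m/s

Resolve: vₓ = 25.50 cos 67.0° = 9.964 m/s and v_y0 = −23.47 m/s (downward).
Vertical motion (up positive, ground at y = 0): 5.000 t² − (−23.47) t − 76.8 = 0, so t = (−23.47 + √(23.47² + 2·10.0·76.8)) / 10.0 = (−23.47 + 45.68) / 10.0 = 2.221 s.
Vertical velocity at impact: v_y = v_y0 − g t = −23.47 − 10.0 × 2.221 = −45.68 m/s.
Speed: |v| = √(vₓ² + v_y²) = √(9.964² + 45.68²) = 46.76 m/s.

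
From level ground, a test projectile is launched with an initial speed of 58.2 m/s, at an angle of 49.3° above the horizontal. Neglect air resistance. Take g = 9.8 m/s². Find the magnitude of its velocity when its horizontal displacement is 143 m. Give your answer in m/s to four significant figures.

38.63 m/s

vₓ = 58.20 cos 49.3° = 37.95 m/s; v_y0 = 58.20 sin 49.3° = 44.12 m/s.
At x = 143 m, t = x/vₓ = 143/37.95 = 3.768 s.
Vertical velocity there: v_y = v_y0 − g t = 44.12 − 9.80 × 3.768 = 7.198 m/s.
Speed: √(vₓ² + v_y²) = √(37.95² + 7.198²) = 38.63 m/s.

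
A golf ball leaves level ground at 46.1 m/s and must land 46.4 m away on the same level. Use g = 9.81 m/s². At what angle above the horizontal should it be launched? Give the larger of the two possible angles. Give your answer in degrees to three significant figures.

Level-ground range R = v₀² sin(2θ)/g ⇒ sin(2θ) = gR/v₀² = 9.81 × 46.4 / 46.1² = 0.2142.
2θ = 12.37° or 180° − 12.37° = 167.6°, so θ = 6.184° or 83.82°.
The larger angle is 83.82°.

83.8°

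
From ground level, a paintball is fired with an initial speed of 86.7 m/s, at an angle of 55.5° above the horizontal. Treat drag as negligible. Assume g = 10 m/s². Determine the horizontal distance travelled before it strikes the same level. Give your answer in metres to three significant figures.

702 m

Resolve: vₓ = 86.70 cos 55.5° = 49.11 m/s and v_y0 = 86.70 sin 55.5° = 71.45 m/s.
Flight time T = 2 v_y0 / g = 14.29 s.
Range: R = vₓ T = 49.11 × 14.29 = 701.8 m.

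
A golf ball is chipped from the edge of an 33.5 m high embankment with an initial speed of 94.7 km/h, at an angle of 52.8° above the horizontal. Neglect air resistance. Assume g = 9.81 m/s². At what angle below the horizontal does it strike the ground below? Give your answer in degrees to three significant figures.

Convert: 94.7 km/h = 94.7/3.6 = 26.31 m/s.
Components: vₓ = 26.31 cos 52.8° = 15.90 m/s, v_y0 = 26.31 sin 52.8° = 20.95 m/s.
The projectile lands when y = 33.5 + (20.95) t − ½·9.81·t² = 0. Positive root: t = (20.95 + √(20.95² + 2·9.81·33.5)) / 9.81 = (20.95 + 33.11) / 9.81 = 5.511 s.
At impact: v_y = v_y0 − g t = −33.11 m/s; vₓ = 15.90 m/s.
Angle below horizontal: arctan(|v_y|/vₓ) = arctan(33.11/15.90) = 64.34°.

64.3°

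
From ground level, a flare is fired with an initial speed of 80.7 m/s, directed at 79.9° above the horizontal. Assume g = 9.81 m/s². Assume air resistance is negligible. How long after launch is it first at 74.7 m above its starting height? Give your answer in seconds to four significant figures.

1.002 s

Resolve: vₓ = 80.70 cos 79.9° = 14.15 m/s and v_y0 = 80.70 sin 79.9° = 79.45 m/s.
Set y = v_y0 t − ½ g t² = 74.7: 4.905 t² − 79.45 t + 74.7 = 0.
Quadratic formula: t = (79.45 ± √4846.6) / 9.81 = (79.45 ± 69.62) / 9.81 → t = 1.002 s or 15.20 s.
The first (ascending) time is 1.002 s.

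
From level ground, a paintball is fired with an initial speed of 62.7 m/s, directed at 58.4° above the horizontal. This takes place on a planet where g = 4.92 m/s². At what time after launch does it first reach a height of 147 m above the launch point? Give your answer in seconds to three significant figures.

3.23 s

Components: vₓ = 62.70 cos 58.4° = 32.85 m/s, v_y0 = 62.70 sin 58.4° = 53.40 m/s.
Set y = v_y0 t − ½ g t² = 147: 2.460 t² − 53.40 t + 147 = 0.
Quadratic formula: t = (53.40 ± √1405.4) / 4.92 = (53.40 ± 37.49) / 4.92 → t = 3.235 s or 18.47 s.
The first (ascending) time is 3.235 s.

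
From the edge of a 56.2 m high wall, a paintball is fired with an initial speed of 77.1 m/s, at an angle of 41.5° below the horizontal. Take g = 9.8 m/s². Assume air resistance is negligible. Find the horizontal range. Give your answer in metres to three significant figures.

57.9 m

Components: vₓ = 77.10 cos 41.5° = 57.74 m/s, v_y0 = −51.09 m/s (downward).
With up positive and y = 0 at the ground: y(t) = 56.2 + (−51.09) t − 4.900 t². Setting y = 0 and taking the positive root: t = [−51.09 + √(51.09² + 2·9.80·56.2)] / 9.80 = (−51.09 + 60.92) / 9.80 = 1.003 s.
Horizontal distance: R = vₓ t = 57.74 × 1.003 = 57.95 m.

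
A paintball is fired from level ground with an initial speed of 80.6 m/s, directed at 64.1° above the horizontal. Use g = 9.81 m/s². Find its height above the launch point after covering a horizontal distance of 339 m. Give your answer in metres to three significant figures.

Horizontal component vₓ = 80.60 cos 64.1° = 35.21 m/s; vertical v_y0 = 80.60 sin 64.1° = 72.50 m/s.
Time to reach x = 339 m: t = x/vₓ = 339/35.21 = 9.629 s.
Height: y = v_y0 t − ½ g t² = 72.50 × 9.629 − 4.905 × 9.629² = 698.1 − 454.8 = 243.4 m.

243 m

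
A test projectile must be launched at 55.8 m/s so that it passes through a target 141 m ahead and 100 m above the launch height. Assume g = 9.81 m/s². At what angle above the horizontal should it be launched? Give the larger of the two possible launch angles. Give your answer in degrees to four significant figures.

72.57°

Trajectory: y = x tanθ − g x² (1 + tan²θ)/(2v₀²). With x = 141, y = 100, v₀ = 55.8, g = 9.81:
31.32 tan²θ − 141 tanθ + (131.3) = 0.
tanθ = [141 ± √(141² − 4 × 31.32 × (131.3))] / (2 × 31.32) = (141 ± 58.56) / 62.64, giving tanθ = 1.316 or 3.186.
θ = 52.77° or 72.57°; the larger is 72.57°.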